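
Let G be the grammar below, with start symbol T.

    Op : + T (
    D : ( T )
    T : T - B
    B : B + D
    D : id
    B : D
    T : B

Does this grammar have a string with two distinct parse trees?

Unambiguous

(Op is unreachable from T, so its rules don't affect L(T).) This is a standard precedence ladder (T over B over D), with each level left-recursive on its own operator ('-' at T, '+' at B). That structure is LR(1), hence unambiguous.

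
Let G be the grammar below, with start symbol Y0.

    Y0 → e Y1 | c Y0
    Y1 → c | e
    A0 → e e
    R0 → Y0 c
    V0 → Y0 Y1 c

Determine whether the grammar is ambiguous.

(A0, R0, V0 are unreachable from Y0, so their rules don't affect L(Y0).) Each reachable nonterminal has at most one production per leading terminal, and all productions are right-linear; the derivation is determined token-by-token.

Unambiguous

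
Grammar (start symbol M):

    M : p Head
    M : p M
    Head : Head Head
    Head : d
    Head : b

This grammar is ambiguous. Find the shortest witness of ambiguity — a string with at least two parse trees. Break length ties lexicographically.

length 2: no string has ≥2 trees
length 3: no string has ≥2 trees
length 4: p b b b has 2 parse trees

Two derivations of p b b b:
  M ⇒ p Head ⇒ p Head Head ⇒ p Head Head Head ⇒ p b Head Head ⇒ p b b Head ⇒ p b b b
  M ⇒ p Head ⇒ p Head Head ⇒ p b Head ⇒ p b Head Head ⇒ p b b Head ⇒ p b b b

p b b b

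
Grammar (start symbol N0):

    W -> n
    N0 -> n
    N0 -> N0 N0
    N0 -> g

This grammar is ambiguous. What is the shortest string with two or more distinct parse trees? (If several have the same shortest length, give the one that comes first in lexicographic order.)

g g g

length 1: no string has ≥2 trees
length 2: no string has ≥2 trees
length 3: g g g has 2 parse trees

Two derivations of g g g:
  N0 ⇒ N0 N0 ⇒ N0 N0 N0 ⇒ g N0 N0 ⇒ g g N0 ⇒ g g g
  N0 ⇒ N0 N0 ⇒ g N0 ⇒ g N0 N0 ⇒ g g N0 ⇒ g g g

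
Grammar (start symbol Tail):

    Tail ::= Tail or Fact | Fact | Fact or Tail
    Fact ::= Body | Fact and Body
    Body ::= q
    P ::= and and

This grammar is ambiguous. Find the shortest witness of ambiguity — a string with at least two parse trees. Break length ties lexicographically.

q or q

length 1: no string has ≥2 trees
length 3: q or q has 2 parse trees

Two derivations of q or q:
  Tail ⇒ Tail or Fact ⇒ Fact or Fact ⇒ Body or Fact ⇒ q or Fact ⇒ q or Body ⇒ q or q
  Tail ⇒ Fact or Tail ⇒ Body or Tail ⇒ q or Tail ⇒ q or Fact ⇒ q or Body ⇒ q or q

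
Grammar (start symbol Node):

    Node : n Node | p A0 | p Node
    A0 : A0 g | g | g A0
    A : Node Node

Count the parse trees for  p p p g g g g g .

16

Parse trees for p p p g g g g g (showing first 6 of 16):
  [Node p [Node p [Node p [A0 [A0 [A0 [A0 [A0 g] g] g] g] g]]]]
  [Node p [Node p [Node p [A0 [A0 [A0 [A0 g [A0 g]] g] g] g]]]]
  [Node p [Node p [Node p [A0 [A0 [A0 g [A0 [A0 g] g]] g] g]]]]
  [Node p [Node p [Node p [A0 [A0 [A0 g [A0 g [A0 g]]] g] g]]]]
  [Node p [Node p [Node p [A0 [A0 g [A0 [A0 [A0 g] g] g]] g]]]]
  [Node p [Node p [Node p [A0 [A0 g [A0 [A0 g [A0 g]] g]] g]]]]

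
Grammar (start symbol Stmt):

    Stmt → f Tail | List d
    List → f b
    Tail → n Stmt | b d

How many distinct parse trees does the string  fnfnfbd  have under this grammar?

Parse trees for fnfnfbd:
  [Stmt f [Tail n [Stmt f [Tail n [Stmt f [Tail b d]]]]]]
  [Stmt f [Tail n [Stmt f [Tail n [Stmt [List f b] d]]]]]

2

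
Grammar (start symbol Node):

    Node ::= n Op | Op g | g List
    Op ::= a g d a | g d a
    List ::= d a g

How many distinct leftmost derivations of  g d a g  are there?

2

Parse trees for g d a g:
  [Node [Op g d a] g]
  [Node g [List d a g]]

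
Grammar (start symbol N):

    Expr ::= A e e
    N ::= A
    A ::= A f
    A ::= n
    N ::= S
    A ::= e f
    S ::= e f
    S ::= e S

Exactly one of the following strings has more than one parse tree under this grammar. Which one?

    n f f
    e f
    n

n f f: 1 tree
e f: 2 trees
n: 1 tree

e f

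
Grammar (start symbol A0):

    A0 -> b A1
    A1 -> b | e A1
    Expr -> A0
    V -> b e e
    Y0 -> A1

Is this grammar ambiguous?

(Expr, V, Y0 are unreachable from A0, so their rules don't affect L(A0).) The reachable rules are right-linear with at most one rule per (nonterminal, next-terminal) pair. Each input token forces the next rule, so parsing is deterministic.

Unambiguous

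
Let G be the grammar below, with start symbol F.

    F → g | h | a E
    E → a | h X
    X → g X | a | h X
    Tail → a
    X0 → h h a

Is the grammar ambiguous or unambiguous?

(Tail, X0 are unreachable from F, so their rules don't affect L(F).) The reachable rules are right-linear with at most one rule per (nonterminal, next-terminal) pair. Each input token forces the next rule, so parsing is deterministic.

Unambiguous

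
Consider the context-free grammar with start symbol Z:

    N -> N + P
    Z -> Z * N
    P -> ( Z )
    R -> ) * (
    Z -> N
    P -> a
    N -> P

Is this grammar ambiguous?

(R is unreachable from Z, so its rules don't affect L(Z).) Z → Z * N | N  ;  N → N + P | P  — a left-associative chain with P at the bottom. Each string factors uniquely by precedence.

Unambiguous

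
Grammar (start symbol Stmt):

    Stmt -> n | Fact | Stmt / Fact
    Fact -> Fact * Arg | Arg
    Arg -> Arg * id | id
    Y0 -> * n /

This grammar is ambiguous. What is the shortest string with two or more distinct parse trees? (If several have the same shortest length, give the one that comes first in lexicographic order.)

length 1: no string has ≥2 trees
length 3: id * id has 2 parse trees

Two derivations of id * id:
  Stmt ⇒ Fact ⇒ Fact * Arg ⇒ Arg * Arg ⇒ id * Arg ⇒ id * id
  Stmt ⇒ Fact ⇒ Arg ⇒ Arg * id ⇒ id * id

id * id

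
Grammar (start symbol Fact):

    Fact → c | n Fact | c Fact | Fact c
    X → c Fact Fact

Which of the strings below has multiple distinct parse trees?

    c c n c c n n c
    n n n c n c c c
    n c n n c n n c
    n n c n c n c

n n n c n c c c

c c n c c n n c: 1 tree
n n n c n c c c: 29 trees
n c n n c n n c: 1 tree
n n c n c n c: 1 tree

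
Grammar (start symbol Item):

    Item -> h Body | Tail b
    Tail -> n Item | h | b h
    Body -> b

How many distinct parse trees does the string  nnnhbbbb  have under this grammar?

Parse trees for nnnhbbbb:
  [Item [Tail n [Item [Tail n [Item [Tail n [Item h [Body b]]] b]] b]] b]
  [Item [Tail n [Item [Tail n [Item [Tail n [Item [Tail h] b]] b]] b]] b]

2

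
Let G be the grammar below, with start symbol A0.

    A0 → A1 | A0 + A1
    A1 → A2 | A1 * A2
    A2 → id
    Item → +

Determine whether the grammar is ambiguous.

Unambiguous

(Item is unreachable from A0, so its rules don't affect L(A0).) The grammar is stratified — A0 handles '+' (left-recursive), A1 handles '*', A2 atoms. Each operator has a fixed associativity and precedence level, so every string has one parse.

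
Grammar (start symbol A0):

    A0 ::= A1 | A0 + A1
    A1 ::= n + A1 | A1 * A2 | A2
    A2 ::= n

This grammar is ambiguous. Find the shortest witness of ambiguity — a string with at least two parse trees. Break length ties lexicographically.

n + n

length 1: no string has ≥2 trees
length 3: n + n has 2 parse trees

Two derivations of n + n:
  A0 ⇒ A1 ⇒ n + A1 ⇒ n + A2 ⇒ n + n
  A0 ⇒ A0 + A1 ⇒ A1 + A1 ⇒ A2 + A1 ⇒ n + A1 ⇒ n + A2 ⇒ n + n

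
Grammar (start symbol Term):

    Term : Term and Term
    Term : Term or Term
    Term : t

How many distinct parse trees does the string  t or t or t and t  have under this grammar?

Parse trees for t or t or t and t:
  [Term [Term [Term t] or [Term [Term t] or [Term t]]] and [Term t]]
  [Term [Term [Term [Term t] or [Term t]] or [Term t]] and [Term t]]
  [Term [Term t] or [Term [Term [Term t] or [Term t]] and [Term t]]]
  [Term [Term t] or [Term [Term t] or [Term [Term t] and [Term t]]]]
  [Term [Term [Term t] or [Term t]] or [Term [Term t] and [Term t]]]

5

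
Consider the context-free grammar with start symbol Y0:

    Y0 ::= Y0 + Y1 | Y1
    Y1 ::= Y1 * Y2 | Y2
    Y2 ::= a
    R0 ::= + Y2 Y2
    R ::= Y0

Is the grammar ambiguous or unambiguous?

Unambiguous

Only Y0, Y1, Y2 are reachable from Y0; ignoring the rest: Y0 → Y0 + Y1 | Y1  ;  Y1 → Y1 * Y2 | Y2  — a left-associative chain with Y2 at the bottom. Each string factors uniquely by precedence.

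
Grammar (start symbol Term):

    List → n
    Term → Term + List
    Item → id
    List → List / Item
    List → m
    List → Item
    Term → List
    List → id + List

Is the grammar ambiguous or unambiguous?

Witness: id + id

Derivation 1: Term ⇒ Term + List ⇒ List + List ⇒ Item + List ⇒ id + List ⇒ id + Item ⇒ id + id
Derivation 2: Term ⇒ List ⇒ id + List ⇒ id + Item ⇒ id + id

Two distinct leftmost derivations for the same string.

Ambiguous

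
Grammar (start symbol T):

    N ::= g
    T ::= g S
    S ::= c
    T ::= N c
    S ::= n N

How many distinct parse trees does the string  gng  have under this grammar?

1

Parse trees for gng:
  [T g [S n [N g]]]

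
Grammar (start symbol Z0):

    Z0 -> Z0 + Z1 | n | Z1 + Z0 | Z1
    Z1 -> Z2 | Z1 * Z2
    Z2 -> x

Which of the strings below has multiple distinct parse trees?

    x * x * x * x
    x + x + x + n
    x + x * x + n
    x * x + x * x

x * x + x * x

x * x * x * x: 1 tree
x + x + x + n: 1 tree
x + x * x + n: 1 tree
x * x + x * x: 2 trees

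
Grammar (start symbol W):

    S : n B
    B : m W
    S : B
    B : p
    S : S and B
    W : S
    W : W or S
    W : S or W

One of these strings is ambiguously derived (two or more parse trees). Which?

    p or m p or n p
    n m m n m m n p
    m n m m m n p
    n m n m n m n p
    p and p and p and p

p or m p or n p: 8 trees
n m m n m m n p: 1 tree
m n m m m n p: 1 tree
n m n m n m n p: 1 tree
p and p and p and p: 1 tree

p or m p or n p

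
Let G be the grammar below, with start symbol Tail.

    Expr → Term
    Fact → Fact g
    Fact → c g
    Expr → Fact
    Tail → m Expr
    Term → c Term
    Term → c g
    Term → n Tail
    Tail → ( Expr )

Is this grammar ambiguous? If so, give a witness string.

Witness: m c g

Derivation 1: Tail ⇒ m Expr ⇒ m Term ⇒ m c g
Derivation 2: Tail ⇒ m Expr ⇒ m Fact ⇒ m c g

Two distinct leftmost derivations for the same string.

Ambiguous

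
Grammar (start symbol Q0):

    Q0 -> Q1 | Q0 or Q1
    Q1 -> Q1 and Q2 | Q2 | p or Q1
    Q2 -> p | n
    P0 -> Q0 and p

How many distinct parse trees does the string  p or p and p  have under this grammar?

3

Parse trees for p or p and p:
  [Q0 [Q1 [Q1 p or [Q1 [Q2 p]]] and [Q2 p]]]
  [Q0 [Q1 p or [Q1 [Q1 [Q2 p]] and [Q2 p]]]]
  [Q0 [Q0 [Q1 [Q2 p]]] or [Q1 [Q1 [Q2 p]] and [Q2 p]]]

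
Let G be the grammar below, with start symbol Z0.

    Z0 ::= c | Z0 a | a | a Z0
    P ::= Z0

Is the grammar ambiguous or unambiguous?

Witness: a a

Derivation 1: Z0 ⇒ Z0 a ⇒ a a
Derivation 2: Z0 ⇒ a Z0 ⇒ a a

Two distinct leftmost derivations for the same string.

Ambiguous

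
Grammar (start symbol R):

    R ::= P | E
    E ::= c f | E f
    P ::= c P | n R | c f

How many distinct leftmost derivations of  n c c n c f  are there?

2

Parse trees for n c c n c f:
  [R [P n [R [P c [P c [P n [R [P c f]]]]]]]]
  [R [P n [R [P c [P c [P n [R [E c f]]]]]]]]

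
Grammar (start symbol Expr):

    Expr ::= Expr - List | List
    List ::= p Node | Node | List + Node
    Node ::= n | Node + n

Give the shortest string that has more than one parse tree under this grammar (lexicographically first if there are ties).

length 1: no string has ≥2 trees
length 2: no string has ≥2 trees
length 3: n + n has 2 parse trees

Two derivations of n + n:
  Expr ⇒ List ⇒ Node ⇒ Node + n ⇒ n + n
  Expr ⇒ List ⇒ List + Node ⇒ Node + Node ⇒ n + Node ⇒ n + n

n + n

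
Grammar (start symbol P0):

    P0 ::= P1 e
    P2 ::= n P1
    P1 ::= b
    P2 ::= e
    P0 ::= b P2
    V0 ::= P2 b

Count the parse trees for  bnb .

1

Parse trees for bnb:
  [P0 b [P2 n [P1 b]]]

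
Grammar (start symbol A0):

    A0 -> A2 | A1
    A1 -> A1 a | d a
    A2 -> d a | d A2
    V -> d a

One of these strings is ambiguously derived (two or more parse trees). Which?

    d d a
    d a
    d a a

d a

d d a: 1 tree
d a: 2 trees
d a a: 1 tree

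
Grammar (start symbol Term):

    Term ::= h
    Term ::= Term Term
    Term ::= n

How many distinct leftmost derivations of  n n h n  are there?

Parse trees for n n h n:
  [Term [Term n] [Term [Term n] [Term [Term h] [Term n]]]]
  [Term [Term n] [Term [Term [Term n] [Term h]] [Term n]]]
  [Term [Term [Term n] [Term n]] [Term [Term h] [Term n]]]
  [Term [Term [Term n] [Term [Term n] [Term h]]] [Term n]]
  [Term [Term [Term [Term n] [Term n]] [Term h]] [Term n]]

5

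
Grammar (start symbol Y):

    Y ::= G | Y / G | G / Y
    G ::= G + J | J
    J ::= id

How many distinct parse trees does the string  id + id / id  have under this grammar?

Parse trees for id + id / id:
  [Y [Y [G [G [J id]] + [J id]]] / [G [J id]]]
  [Y [G [G [J id]] + [J id]] / [Y [G [J id]]]]

2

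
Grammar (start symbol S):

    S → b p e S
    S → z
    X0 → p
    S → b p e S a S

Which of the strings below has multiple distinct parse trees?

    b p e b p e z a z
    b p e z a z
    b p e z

b p e b p e z a z

b p e b p e z a z: 2 trees
b p e z a z: 1 tree
b p e z: 1 tree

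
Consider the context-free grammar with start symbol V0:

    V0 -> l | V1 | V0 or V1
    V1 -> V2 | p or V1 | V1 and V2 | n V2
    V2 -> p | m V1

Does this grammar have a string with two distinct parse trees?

Witness: p or p

Derivation 1: V0 ⇒ V1 ⇒ p or V1 ⇒ p or V2 ⇒ p or p
Derivation 2: V0 ⇒ V0 or V1 ⇒ V1 or V1 ⇒ V2 or V1 ⇒ p or V1 ⇒ p or V2 ⇒ p or p

Two distinct leftmost derivations for the same string.

Ambiguous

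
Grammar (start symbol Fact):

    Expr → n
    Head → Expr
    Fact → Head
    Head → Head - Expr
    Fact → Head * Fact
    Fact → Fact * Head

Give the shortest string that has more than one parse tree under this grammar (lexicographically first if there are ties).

length 1: no string has ≥2 trees
length 3: n * n has 2 parse trees

Two derivations of n * n:
  Fact ⇒ Head * Fact ⇒ Expr * Fact ⇒ n * Fact ⇒ n * Head ⇒ n * Expr ⇒ n * n
  Fact ⇒ Fact * Head ⇒ Head * Head ⇒ Expr * Head ⇒ n * Head ⇒ n * Expr ⇒ n * n

n * n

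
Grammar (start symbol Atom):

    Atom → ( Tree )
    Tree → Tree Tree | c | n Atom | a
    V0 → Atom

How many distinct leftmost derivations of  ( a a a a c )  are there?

14

Parse trees for ( a a a a c ) (showing first 6 of 14):
  [Atom ( [Tree [Tree a] [Tree [Tree a] [Tree [Tree a] [Tree [Tree a] [Tree c]]]]] )]
  [Atom ( [Tree [Tree a] [Tree [Tree a] [Tree [Tree [Tree a] [Tree a]] [Tree c]]]] )]
  [Atom ( [Tree [Tree a] [Tree [Tree [Tree a] [Tree a]] [Tree [Tree a] [Tree c]]]] )]
  [Atom ( [Tree [Tree a] [Tree [Tree [Tree a] [Tree [Tree a] [Tree a]]] [Tree c]]] )]
  [Atom ( [Tree [Tree a] [Tree [Tree [Tree [Tree a] [Tree a]] [Tree a]] [Tree c]]] )]
  [Atom ( [Tree [Tree [Tree a] [Tree a]] [Tree [Tree a] [Tree [Tree a] [Tree c]]]] )]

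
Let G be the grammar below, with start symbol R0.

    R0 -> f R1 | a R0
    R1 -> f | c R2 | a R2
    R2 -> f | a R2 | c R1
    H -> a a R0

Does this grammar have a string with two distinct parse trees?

Unambiguous

(H is unreachable from R0, so its rules don't affect L(R0).) Each reachable nonterminal has at most one production per leading terminal, and all productions are right-linear; the derivation is determined token-by-token.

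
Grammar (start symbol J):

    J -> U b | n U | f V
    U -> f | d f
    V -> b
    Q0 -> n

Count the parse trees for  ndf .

Parse trees for ndf:
  [J n [U d f]]

1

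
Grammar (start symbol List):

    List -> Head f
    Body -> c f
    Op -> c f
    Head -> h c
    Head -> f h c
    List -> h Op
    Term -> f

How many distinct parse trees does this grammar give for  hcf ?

Parse trees for hcf:
  [List [Head h c] f]
  [List h [Op c f]]

2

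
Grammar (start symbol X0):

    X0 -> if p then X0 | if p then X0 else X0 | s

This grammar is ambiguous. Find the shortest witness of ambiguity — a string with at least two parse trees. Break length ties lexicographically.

length 1: no string has ≥2 trees
length 4: no string has ≥2 trees
length 6: no string has ≥2 trees
length 7: no string has ≥2 trees
length 9: if p then if p then s else s has 2 parse trees

Two derivations of if p then if p then s else s:
  X0 ⇒ if p then X0 ⇒ if p then if p then X0 else X0 ⇒ if p then if p then s else X0 ⇒ if p then if p then s else s
  X0 ⇒ if p then X0 else X0 ⇒ if p then if p then X0 else X0 ⇒ if p then if p then s else X0 ⇒ if p then if p then s else s

if p then if p then s else s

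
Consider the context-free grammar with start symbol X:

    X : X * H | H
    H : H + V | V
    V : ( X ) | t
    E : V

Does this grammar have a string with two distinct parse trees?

Unambiguous

Only X, H, V are reachable from X; ignoring the rest: X → X * H | H  ;  H → H + V | V  — a left-associative chain with V at the bottom. Each string factors uniquely by precedence.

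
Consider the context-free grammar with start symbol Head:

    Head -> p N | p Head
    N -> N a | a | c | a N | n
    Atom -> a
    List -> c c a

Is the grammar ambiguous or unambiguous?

Ambiguous

Witness: p a a

Derivation 1: Head ⇒ p N ⇒ p N a ⇒ p a a
Derivation 2: Head ⇒ p N ⇒ p a N ⇒ p a a

Two distinct leftmost derivations for the same string.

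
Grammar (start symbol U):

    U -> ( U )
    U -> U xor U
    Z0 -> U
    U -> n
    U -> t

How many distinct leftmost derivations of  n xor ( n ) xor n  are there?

Parse trees for n xor ( n ) xor n:
  [U [U n] xor [U [U ( [U n] )] xor [U n]]]
  [U [U [U n] xor [U ( [U n] )]] xor [U n]]

2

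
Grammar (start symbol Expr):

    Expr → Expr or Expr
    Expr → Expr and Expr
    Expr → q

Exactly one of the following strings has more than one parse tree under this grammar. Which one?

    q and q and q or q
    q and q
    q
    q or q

q and q and q or q

q and q and q or q: 5 trees
q and q: 1 tree
q: 1 tree
q or q: 1 tree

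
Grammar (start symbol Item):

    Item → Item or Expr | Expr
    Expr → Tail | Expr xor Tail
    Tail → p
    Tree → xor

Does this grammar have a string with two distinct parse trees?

Unambiguous

(Tree is unreachable from Item, so its rules don't affect L(Item).) The grammar is stratified — Item handles 'or' (left-recursive), Expr handles 'xor', Tail atoms. Each operator has a fixed associativity and precedence level, so every string has one parse.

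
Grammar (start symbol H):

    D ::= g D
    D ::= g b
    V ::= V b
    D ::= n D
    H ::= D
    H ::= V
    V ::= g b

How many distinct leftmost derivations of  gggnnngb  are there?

Parse trees for gggnnngb:
  [H [D g [D g [D g [D n [D n [D n [D g b]]]]]]]]

1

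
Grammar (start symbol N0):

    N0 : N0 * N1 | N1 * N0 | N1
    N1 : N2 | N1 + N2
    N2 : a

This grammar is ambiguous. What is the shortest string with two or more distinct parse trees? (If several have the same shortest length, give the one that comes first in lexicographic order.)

length 1: no string has ≥2 trees
length 3: a * a has 2 parse trees

Two derivations of a * a:
  N0 ⇒ N0 * N1 ⇒ N1 * N1 ⇒ N2 * N1 ⇒ a * N1 ⇒ a * N2 ⇒ a * a
  N0 ⇒ N1 * N0 ⇒ N2 * N0 ⇒ a * N0 ⇒ a * N1 ⇒ a * N2 ⇒ a * a

a * a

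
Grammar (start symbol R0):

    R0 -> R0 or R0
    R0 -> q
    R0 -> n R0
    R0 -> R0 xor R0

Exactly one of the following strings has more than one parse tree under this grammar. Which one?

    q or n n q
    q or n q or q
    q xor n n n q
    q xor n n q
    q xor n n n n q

q or n q or q

q or n n q: 1 tree
q or n q or q: 3 trees
q xor n n n q: 1 tree
q xor n n q: 1 tree
q xor n n n n q: 1 tree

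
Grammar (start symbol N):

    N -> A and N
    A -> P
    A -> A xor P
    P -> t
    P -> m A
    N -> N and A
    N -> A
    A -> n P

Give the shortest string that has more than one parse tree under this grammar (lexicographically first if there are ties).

t and t

length 1: no string has ≥2 trees
length 2: no string has ≥2 trees
length 3: t and t has 2 parse trees

Two derivations of t and t:
  N ⇒ A and N ⇒ P and N ⇒ t and N ⇒ t and A ⇒ t and P ⇒ t and t
  N ⇒ N and A ⇒ A and A ⇒ P and A ⇒ t and A ⇒ t and P ⇒ t and t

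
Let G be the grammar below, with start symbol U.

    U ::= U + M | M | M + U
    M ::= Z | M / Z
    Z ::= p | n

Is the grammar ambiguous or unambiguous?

Witness: n + n

Derivation 1: U ⇒ U + M ⇒ M + M ⇒ Z + M ⇒ n + M ⇒ n + Z ⇒ n + n
Derivation 2: U ⇒ M + U ⇒ Z + U ⇒ n + U ⇒ n + M ⇒ n + Z ⇒ n + n

Two distinct leftmost derivations for the same string.

Ambiguous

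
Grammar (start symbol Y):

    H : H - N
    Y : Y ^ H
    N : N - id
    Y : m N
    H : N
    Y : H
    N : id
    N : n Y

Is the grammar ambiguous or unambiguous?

Witness: id - id

Derivation 1: Y ⇒ H ⇒ H - N ⇒ N - N ⇒ id - N ⇒ id - id
Derivation 2: Y ⇒ H ⇒ N ⇒ N - id ⇒ id - id

Two distinct leftmost derivations for the same string.

Ambiguous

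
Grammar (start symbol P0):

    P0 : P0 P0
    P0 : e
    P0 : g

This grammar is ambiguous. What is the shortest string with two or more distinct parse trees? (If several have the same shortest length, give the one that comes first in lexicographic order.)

e e e

length 1: no string has ≥2 trees
length 2: no string has ≥2 trees
length 3: e e e has 2 parse trees

Two derivations of e e e:
  P0 ⇒ P0 P0 ⇒ P0 P0 P0 ⇒ e P0 P0 ⇒ e e P0 ⇒ e e e
  P0 ⇒ P0 P0 ⇒ e P0 ⇒ e P0 P0 ⇒ e e P0 ⇒ e e e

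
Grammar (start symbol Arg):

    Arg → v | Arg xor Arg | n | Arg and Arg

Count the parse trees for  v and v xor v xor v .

5

Parse trees for v and v xor v xor v:
  [Arg [Arg [Arg v] and [Arg v]] xor [Arg [Arg v] xor [Arg v]]]
  [Arg [Arg [Arg [Arg v] and [Arg v]] xor [Arg v]] xor [Arg v]]
  [Arg [Arg [Arg v] and [Arg [Arg v] xor [Arg v]]] xor [Arg v]]
  [Arg [Arg v] and [Arg [Arg v] xor [Arg [Arg v] xor [Arg v]]]]
  [Arg [Arg v] and [Arg [Arg [Arg v] xor [Arg v]] xor [Arg v]]]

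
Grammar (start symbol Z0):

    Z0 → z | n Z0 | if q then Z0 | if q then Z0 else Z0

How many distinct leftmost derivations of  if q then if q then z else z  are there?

2

Parse trees for if q then if q then z else z:
  [Z0 if q then [Z0 if q then [Z0 z] else [Z0 z]]]
  [Z0 if q then [Z0 if q then [Z0 z]] else [Z0 z]]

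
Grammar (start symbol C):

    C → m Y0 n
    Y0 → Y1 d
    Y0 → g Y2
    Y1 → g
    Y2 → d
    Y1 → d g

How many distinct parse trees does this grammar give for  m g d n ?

2

Parse trees for m g d n:
  [C m [Y0 [Y1 g] d] n]
  [C m [Y0 g [Y2 d]] n]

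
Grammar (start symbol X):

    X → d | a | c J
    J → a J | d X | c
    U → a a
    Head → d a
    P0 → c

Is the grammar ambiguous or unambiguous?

Only X, J are reachable from X; ignoring the rest: The reachable rules are right-linear with at most one rule per (nonterminal, next-terminal) pair. Each input token forces the next rule, so parsing is deterministic.

Unambiguous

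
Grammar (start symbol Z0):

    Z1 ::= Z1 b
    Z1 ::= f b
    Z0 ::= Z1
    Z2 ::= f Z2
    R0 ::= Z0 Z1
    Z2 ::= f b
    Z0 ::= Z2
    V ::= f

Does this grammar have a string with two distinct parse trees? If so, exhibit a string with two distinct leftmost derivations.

Witness: f b

Derivation 1: Z0 ⇒ Z1 ⇒ f b
Derivation 2: Z0 ⇒ Z2 ⇒ f b

Two distinct leftmost derivations for the same string.

Ambiguous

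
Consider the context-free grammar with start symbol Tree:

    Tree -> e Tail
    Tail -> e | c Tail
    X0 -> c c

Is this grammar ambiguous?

Only Tree, Tail are reachable from Tree; ignoring the rest: The reachable rules are right-linear with at most one rule per (nonterminal, next-terminal) pair. Each input token forces the next rule, so parsing is deterministic.

Unambiguous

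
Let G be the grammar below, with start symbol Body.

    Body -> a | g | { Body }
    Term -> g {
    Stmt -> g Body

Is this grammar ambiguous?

Only Body is reachable from Body; ignoring the rest: Each string is a nest of matched brackets around a single atom. An opening bracket forces the recursive rule; an atom forces the base rule.

Unambiguous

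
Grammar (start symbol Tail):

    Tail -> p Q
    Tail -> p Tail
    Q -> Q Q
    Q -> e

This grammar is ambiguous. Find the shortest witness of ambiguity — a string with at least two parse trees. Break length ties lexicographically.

length 2: no string has ≥2 trees
length 3: no string has ≥2 trees
length 4: p e e e has 2 parse trees

Two derivations of p e e e:
  Tail ⇒ p Q ⇒ p Q Q ⇒ p Q Q Q ⇒ p e Q Q ⇒ p e e Q ⇒ p e e e
  Tail ⇒ p Q ⇒ p Q Q ⇒ p e Q ⇒ p e Q Q ⇒ p e e Q ⇒ p e e e

p e e e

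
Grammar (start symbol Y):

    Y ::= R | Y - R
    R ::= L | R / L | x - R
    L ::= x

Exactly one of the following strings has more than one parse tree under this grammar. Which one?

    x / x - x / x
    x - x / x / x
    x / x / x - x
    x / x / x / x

x - x / x / x

x / x - x / x: 1 tree
x - x / x / x: 4 trees
x / x / x - x: 1 tree
x / x / x / x: 1 tree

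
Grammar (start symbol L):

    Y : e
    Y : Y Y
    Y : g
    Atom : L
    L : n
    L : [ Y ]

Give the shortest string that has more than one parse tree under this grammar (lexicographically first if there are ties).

[ e e e ]

length 1: no string has ≥2 trees
length 3: no string has ≥2 trees
length 4: no string has ≥2 trees
length 5: [ e e e ] has 2 parse trees

Two derivations of [ e e e ]:
  L ⇒ [ Y ] ⇒ [ Y Y ] ⇒ [ e Y ] ⇒ [ e Y Y ] ⇒ [ e e Y ] ⇒ [ e e e ]
  L ⇒ [ Y ] ⇒ [ Y Y ] ⇒ [ Y Y Y ] ⇒ [ e Y Y ] ⇒ [ e e Y ] ⇒ [ e e e ]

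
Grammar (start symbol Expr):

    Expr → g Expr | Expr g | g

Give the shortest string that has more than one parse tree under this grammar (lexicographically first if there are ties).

length 1: no string has ≥2 trees
length 2: g g has 2 parse trees

Two derivations of g g:
  Expr ⇒ g Expr ⇒ g g
  Expr ⇒ Expr g ⇒ g g

g g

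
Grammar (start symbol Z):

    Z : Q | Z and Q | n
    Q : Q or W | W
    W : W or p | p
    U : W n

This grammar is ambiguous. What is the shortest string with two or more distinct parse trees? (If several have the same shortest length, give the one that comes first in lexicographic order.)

length 1: no string has ≥2 trees
length 3: p or p has 2 parse trees

Two derivations of p or p:
  Z ⇒ Q ⇒ Q or W ⇒ W or W ⇒ p or W ⇒ p or p
  Z ⇒ Q ⇒ W ⇒ W or p ⇒ p or p

p or p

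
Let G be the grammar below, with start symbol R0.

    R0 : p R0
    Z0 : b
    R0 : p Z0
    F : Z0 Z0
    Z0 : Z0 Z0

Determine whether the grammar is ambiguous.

Witness: p b b b

Derivation 1: R0 ⇒ p Z0 ⇒ p Z0 Z0 ⇒ p b Z0 ⇒ p b Z0 Z0 ⇒ p b b Z0 ⇒ p b b b
Derivation 2: R0 ⇒ p Z0 ⇒ p Z0 Z0 ⇒ p Z0 Z0 Z0 ⇒ p b Z0 Z0 ⇒ p b b Z0 ⇒ p b b b

Two distinct leftmost derivations for the same string.

Ambiguous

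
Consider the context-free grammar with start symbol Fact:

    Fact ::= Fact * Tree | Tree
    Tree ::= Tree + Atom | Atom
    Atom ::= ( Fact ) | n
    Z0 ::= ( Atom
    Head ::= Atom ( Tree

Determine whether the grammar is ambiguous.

Only Fact, Tree, Atom are reachable from Fact; ignoring the rest: Fact → Fact * Tree | Tree  ;  Tree → Tree + Atom | Atom  — a left-associative chain with Atom at the bottom. Each string factors uniquely by precedence.

Unambiguous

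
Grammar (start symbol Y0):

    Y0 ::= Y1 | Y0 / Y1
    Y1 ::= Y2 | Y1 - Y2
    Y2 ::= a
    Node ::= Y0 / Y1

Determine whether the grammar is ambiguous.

Only Y0, Y1, Y2 are reachable from Y0; ignoring the rest: This is a standard precedence ladder (Y0 over Y1 over Y2), with each level left-recursive on its own operator ('/' at Y0, '-' at Y1). That structure is LR(1), hence unambiguous.

Unambiguous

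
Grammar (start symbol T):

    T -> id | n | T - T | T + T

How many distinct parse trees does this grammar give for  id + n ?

1

Parse trees for id + n:
  [T [T id] + [T n]]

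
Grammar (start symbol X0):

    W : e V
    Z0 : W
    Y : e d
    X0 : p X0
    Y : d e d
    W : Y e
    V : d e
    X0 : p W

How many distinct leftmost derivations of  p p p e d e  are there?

2

Parse trees for p p p e d e:
  [X0 p [X0 p [X0 p [W e [V d e]]]]]
  [X0 p [X0 p [X0 p [W [Y e d] e]]]]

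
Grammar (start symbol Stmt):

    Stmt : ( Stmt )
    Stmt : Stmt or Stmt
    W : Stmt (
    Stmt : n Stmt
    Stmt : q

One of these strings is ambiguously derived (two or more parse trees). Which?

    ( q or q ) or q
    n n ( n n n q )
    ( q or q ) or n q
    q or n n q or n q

( q or q ) or q: 1 tree
n n ( n n n q ): 1 tree
( q or q ) or n q: 1 tree
q or n n q or n q: 4 trees

q or n n q or n q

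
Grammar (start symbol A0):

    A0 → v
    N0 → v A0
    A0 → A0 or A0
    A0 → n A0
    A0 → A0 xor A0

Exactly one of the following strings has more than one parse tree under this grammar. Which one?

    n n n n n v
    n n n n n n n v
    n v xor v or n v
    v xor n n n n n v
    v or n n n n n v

n v xor v or n v

n n n n n v: 1 tree
n n n n n n n v: 1 tree
n v xor v or n v: 5 trees
v xor n n n n n v: 1 tree
v or n n n n n v: 1 tree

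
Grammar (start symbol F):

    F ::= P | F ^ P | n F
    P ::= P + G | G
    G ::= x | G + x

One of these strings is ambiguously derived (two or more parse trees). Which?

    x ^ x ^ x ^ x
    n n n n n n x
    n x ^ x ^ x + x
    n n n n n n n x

n x ^ x ^ x + x

x ^ x ^ x ^ x: 1 tree
n n n n n n x: 1 tree
n x ^ x ^ x + x: 6 trees
n n n n n n n x: 1 tree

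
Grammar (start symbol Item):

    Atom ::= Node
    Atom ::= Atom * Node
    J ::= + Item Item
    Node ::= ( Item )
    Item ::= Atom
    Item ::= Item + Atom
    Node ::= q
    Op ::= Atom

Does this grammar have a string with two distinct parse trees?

Only Item, Atom, Node are reachable from Item; ignoring the rest: This is a standard precedence ladder (Item over Atom over Node), with each level left-recursive on its own operator ('+' at Item, '*' at Atom). That structure is LR(1), hence unambiguous.

Unambiguous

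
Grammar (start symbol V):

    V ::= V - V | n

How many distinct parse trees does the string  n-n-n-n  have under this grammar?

Parse trees for n-n-n-n:
  [V [V n] - [V [V n] - [V [V n] - [V n]]]]
  [V [V n] - [V [V [V n] - [V n]] - [V n]]]
  [V [V [V n] - [V n]] - [V [V n] - [V n]]]
  [V [V [V n] - [V [V n] - [V n]]] - [V n]]
  [V [V [V [V n] - [V n]] - [V n]] - [V n]]

5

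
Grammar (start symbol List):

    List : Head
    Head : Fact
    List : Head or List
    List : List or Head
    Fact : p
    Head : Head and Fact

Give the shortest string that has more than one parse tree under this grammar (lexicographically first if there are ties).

p or p

length 1: no string has ≥2 trees
length 3: p or p has 2 parse trees

Two derivations of p or p:
  List ⇒ Head or List ⇒ Fact or List ⇒ p or List ⇒ p or Head ⇒ p or Fact ⇒ p or p
  List ⇒ List or Head ⇒ Head or Head ⇒ Fact or Head ⇒ p or Head ⇒ p or Fact ⇒ p or p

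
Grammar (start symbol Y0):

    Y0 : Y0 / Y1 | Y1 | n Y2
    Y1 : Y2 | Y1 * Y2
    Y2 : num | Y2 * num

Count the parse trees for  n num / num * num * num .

Parse trees for n num / num * num * num:
  [Y0 [Y0 n [Y2 num]] / [Y1 [Y2 [Y2 [Y2 num] * num] * num]]]
  [Y0 [Y0 n [Y2 num]] / [Y1 [Y1 [Y2 num]] * [Y2 [Y2 num] * num]]]
  [Y0 [Y0 n [Y2 num]] / [Y1 [Y1 [Y2 [Y2 num] * num]] * [Y2 num]]]
  [Y0 [Y0 n [Y2 num]] / [Y1 [Y1 [Y1 [Y2 num]] * [Y2 num]] * [Y2 num]]]

4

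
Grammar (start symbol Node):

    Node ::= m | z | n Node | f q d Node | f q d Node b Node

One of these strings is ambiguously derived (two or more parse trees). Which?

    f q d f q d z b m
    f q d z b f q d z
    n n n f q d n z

f q d f q d z b m: 2 trees
f q d z b f q d z: 1 tree
n n n f q d n z: 1 tree

f q d f q d z b m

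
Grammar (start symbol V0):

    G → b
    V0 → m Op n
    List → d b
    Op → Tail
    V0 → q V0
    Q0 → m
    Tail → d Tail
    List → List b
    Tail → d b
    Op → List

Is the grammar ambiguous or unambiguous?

Witness: m d b n

Derivation 1: V0 ⇒ m Op n ⇒ m Tail n ⇒ m d b n
Derivation 2: V0 ⇒ m Op n ⇒ m List n ⇒ m d b n

Two distinct leftmost derivations for the same string.

Ambiguous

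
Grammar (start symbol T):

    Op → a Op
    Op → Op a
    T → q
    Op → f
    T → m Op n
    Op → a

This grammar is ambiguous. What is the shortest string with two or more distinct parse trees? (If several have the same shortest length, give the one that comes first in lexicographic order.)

length 1: no string has ≥2 trees
length 3: no string has ≥2 trees
length 4: m a a n has 2 parse trees

Two derivations of m a a n:
  T ⇒ m Op n ⇒ m a Op n ⇒ m a a n
  T ⇒ m Op n ⇒ m Op a n ⇒ m a a n

m a a n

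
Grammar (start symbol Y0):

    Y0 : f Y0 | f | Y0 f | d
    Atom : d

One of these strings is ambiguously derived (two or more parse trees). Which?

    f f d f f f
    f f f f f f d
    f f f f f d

f f d f f f

f f d f f f: 10 trees
f f f f f f d: 1 tree
f f f f f d: 1 tree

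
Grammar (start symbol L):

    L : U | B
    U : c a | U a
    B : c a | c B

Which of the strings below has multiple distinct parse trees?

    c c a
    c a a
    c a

c c a: 1 tree
c a a: 1 tree
c a: 2 trees

c a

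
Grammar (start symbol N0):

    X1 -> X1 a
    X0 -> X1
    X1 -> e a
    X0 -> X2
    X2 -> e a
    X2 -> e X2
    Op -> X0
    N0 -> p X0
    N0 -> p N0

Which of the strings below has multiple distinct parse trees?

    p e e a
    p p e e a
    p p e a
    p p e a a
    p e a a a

p e e a: 1 tree
p p e e a: 1 tree
p p e a: 2 trees
p p e a a: 1 tree
p e a a a: 1 tree

p p e a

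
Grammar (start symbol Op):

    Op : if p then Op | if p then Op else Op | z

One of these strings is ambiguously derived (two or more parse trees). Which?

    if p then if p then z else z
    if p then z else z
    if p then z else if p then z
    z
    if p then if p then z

if p then if p then z else z

if p then if p then z else z: 2 trees
if p then z else z: 1 tree
if p then z else if p then z: 1 tree
z: 1 tree
if p then if p then z: 1 tree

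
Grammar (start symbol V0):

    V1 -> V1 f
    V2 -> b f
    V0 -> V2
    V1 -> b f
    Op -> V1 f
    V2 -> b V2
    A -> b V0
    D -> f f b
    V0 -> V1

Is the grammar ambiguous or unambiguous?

Witness: b f

Derivation 1: V0 ⇒ V2 ⇒ b f
Derivation 2: V0 ⇒ V1 ⇒ b f

Two distinct leftmost derivations for the same string.

Ambiguous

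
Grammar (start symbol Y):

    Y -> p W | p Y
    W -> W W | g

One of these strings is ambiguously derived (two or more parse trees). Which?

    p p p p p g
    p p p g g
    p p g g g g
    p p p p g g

p p p p p g: 1 tree
p p p g g: 1 tree
p p g g g g: 5 trees
p p p p g g: 1 tree

p p g g g g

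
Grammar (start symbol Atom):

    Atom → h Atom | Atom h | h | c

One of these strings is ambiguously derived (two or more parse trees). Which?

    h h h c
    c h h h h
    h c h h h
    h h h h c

h c h h h

h h h c: 1 tree
c h h h h: 1 tree
h c h h h: 4 trees
h h h h c: 1 tree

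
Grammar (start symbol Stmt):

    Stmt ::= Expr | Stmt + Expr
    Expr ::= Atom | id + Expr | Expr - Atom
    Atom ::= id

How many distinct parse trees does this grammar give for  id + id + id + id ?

8

Parse trees for id + id + id + id:
  [Stmt [Expr id + [Expr id + [Expr id + [Expr [Atom id]]]]]]
  [Stmt [Stmt [Expr [Atom id]]] + [Expr id + [Expr id + [Expr [Atom id]]]]]
  [Stmt [Stmt [Expr id + [Expr [Atom id]]]] + [Expr id + [Expr [Atom id]]]]
  [Stmt [Stmt [Stmt [Expr [Atom id]]] + [Expr [Atom id]]] + [Expr id + [Expr [Atom id]]]]
  [Stmt [Stmt [Expr id + [Expr id + [Expr [Atom id]]]]] + [Expr [Atom id]]]
  [Stmt [Stmt [Stmt [Expr [Atom id]]] + [Expr id + [Expr [Atom id]]]] + [Expr [Atom id]]]
  [Stmt [Stmt [Stmt [Expr id + [Expr [Atom id]]]] + [Expr [Atom id]]] + [Expr [Atom id]]]
  [Stmt [Stmt [Stmt [Stmt [Expr [Atom id]]] + [Expr [Atom id]]] + [Expr [Atom id]]] + [Expr [Atom id]]]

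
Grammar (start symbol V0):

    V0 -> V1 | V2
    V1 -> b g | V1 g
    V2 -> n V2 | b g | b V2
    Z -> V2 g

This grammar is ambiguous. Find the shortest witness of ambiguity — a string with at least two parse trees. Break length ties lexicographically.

length 2: b g has 2 parse trees

Two derivations of b g:
  V0 ⇒ V1 ⇒ b g
  V0 ⇒ V2 ⇒ b g

b g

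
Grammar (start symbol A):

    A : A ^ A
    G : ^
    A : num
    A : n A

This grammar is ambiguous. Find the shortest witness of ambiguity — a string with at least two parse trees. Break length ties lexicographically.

n num ^ num

length 1: no string has ≥2 trees
length 2: no string has ≥2 trees
length 3: no string has ≥2 trees
length 4: n num ^ num has 2 parse trees

Two derivations of n num ^ num:
  A ⇒ A ^ A ⇒ n A ^ A ⇒ n num ^ A ⇒ n num ^ num
  A ⇒ n A ⇒ n A ^ A ⇒ n num ^ A ⇒ n num ^ num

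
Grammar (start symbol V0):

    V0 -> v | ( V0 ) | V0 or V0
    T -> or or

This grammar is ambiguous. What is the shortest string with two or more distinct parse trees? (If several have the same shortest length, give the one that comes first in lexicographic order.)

v or v or v

length 1: no string has ≥2 trees
length 3: no string has ≥2 trees
length 5: v or v or v has 2 parse trees

Two derivations of v or v or v:
  V0 ⇒ V0 or V0 ⇒ v or V0 ⇒ v or V0 or V0 ⇒ v or v or V0 ⇒ v or v or v
  V0 ⇒ V0 or V0 ⇒ V0 or V0 or V0 ⇒ v or V0 or V0 ⇒ v or v or V0 ⇒ v or v or v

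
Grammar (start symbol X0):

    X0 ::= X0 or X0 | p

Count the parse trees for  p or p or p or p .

Parse trees for p or p or p or p:
  [X0 [X0 p] or [X0 [X0 p] or [X0 [X0 p] or [X0 p]]]]
  [X0 [X0 p] or [X0 [X0 [X0 p] or [X0 p]] or [X0 p]]]
  [X0 [X0 [X0 p] or [X0 p]] or [X0 [X0 p] or [X0 p]]]
  [X0 [X0 [X0 p] or [X0 [X0 p] or [X0 p]]] or [X0 p]]
  [X0 [X0 [X0 [X0 p] or [X0 p]] or [X0 p]] or [X0 p]]

5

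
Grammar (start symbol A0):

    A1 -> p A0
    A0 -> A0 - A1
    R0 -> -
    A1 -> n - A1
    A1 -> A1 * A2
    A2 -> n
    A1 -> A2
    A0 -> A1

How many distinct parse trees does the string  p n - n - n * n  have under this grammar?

16

Parse trees for p n - n - n * n (showing first 6 of 16):
  [A0 [A0 [A1 p [A0 [A1 [A2 n]]]]] - [A1 n - [A1 [A1 [A2 n]] * [A2 n]]]]
  [A0 [A0 [A1 p [A0 [A1 [A2 n]]]]] - [A1 [A1 n - [A1 [A2 n]]] * [A2 n]]]
  [A0 [A0 [A0 [A1 p [A0 [A1 [A2 n]]]]] - [A1 [A2 n]]] - [A1 [A1 [A2 n]] * [A2 n]]]
  [A0 [A0 [A1 p [A0 [A0 [A1 [A2 n]]] - [A1 [A2 n]]]]] - [A1 [A1 [A2 n]] * [A2 n]]]
  [A0 [A0 [A1 p [A0 [A1 n - [A1 [A2 n]]]]]] - [A1 [A1 [A2 n]] * [A2 n]]]
  [A0 [A1 p [A0 [A0 [A1 [A2 n]]] - [A1 n - [A1 [A1 [A2 n]] * [A2 n]]]]]]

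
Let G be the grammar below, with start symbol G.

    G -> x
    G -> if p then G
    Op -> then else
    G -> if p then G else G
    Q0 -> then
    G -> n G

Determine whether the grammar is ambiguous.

Ambiguous

Witness: if p then if p then x else x

Derivation 1: G ⇒ if p then G ⇒ if p then if p then G else G ⇒ if p then if p then x else G ⇒ if p then if p then x else x
Derivation 2: G ⇒ if p then G else G ⇒ if p then if p then G else G ⇒ if p then if p then x else G ⇒ if p then if p then x else x

Two distinct leftmost derivations for the same string.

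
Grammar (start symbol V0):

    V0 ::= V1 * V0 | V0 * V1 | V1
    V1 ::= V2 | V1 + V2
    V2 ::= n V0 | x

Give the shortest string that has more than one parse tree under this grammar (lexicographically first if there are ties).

x * x

length 1: no string has ≥2 trees
length 2: no string has ≥2 trees
length 3: x * x has 2 parse trees

Two derivations of x * x:
  V0 ⇒ V1 * V0 ⇒ V2 * V0 ⇒ x * V0 ⇒ x * V1 ⇒ x * V2 ⇒ x * x
  V0 ⇒ V0 * V1 ⇒ V1 * V1 ⇒ V2 * V1 ⇒ x * V1 ⇒ x * V2 ⇒ x * x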